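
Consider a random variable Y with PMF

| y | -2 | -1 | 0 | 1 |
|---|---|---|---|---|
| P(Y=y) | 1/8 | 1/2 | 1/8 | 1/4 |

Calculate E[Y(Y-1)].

E[Y(Y-1)] = Σ y(y-1)·P(Y=y)
 = 6·1/8 + 2·1/2 + 0·1/8 + 0·1/4
 = 3/4 + 1 + 0 + 0
 = 7/4

1.75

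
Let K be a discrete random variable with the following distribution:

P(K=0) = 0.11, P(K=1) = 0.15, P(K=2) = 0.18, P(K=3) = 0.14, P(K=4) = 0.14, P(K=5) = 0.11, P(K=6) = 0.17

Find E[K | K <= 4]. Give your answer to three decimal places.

P(K <= 4) = 0.11 + 0.15 + 0.18 + 0.14 + 0.14 = 0.72.
E[K | K <= 4] = [0·0.11 + 1·0.15 + 2·0.18 + 3·0.14 + 4·0.14] / 0.72
 = 1.49 / 0.72
 = 149/72

2.069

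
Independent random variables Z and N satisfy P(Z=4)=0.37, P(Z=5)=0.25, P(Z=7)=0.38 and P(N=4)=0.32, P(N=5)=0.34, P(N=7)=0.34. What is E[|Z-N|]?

E[|Z-N|] = Σ_z Σ_n |z-n| · P(Z=z)P(N=n)
 = 0·0.1184 + 1·0.1258 + 3·0.1258 + 1·0.08 + 0·0.085 + 2·0.085 + 3·0.1216 + 2·0.1292 + 0·0.1292
 = 0 + 0.1258 + 0.3774 + 0.08 + 0 + 0.17 + 0.3648 + 0.2584 + 0
 = 1.3764

1.3764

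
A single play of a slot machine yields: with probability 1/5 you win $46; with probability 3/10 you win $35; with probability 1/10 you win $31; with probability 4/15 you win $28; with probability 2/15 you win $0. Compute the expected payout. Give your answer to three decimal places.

E[payout] = 46·1/5 + 35·3/10 + 31·1/10 + 28·4/15 + 0·2/15
 = 46/5 + 21/2 + 31/10 + 112/15 + 0
 = 454/15

30.267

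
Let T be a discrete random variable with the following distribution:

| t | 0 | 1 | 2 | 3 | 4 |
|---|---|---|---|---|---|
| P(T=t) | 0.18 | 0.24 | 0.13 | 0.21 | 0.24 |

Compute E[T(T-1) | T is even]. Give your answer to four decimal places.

5.7091

P(T is even) = 0.18 + 0.13 + 0.24 = 0.55.
E[T(T-1) | T is even] = [0·0.18 + 2·0.13 + 12·0.24] / 0.55
 = 3.14 / 0.55
 = 314/55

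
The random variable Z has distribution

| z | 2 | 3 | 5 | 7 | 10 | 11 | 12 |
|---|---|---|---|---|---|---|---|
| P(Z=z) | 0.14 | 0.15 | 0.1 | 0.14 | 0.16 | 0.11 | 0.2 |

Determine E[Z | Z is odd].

P(Z is odd) = 0.15 + 0.1 + 0.14 + 0.11 = 0.5.
E[Z | Z is odd] = [3·0.15 + 5·0.1 + 7·0.14 + 11·0.11] / 0.5
 = 3.14 / 0.5
 = 157/25

6.28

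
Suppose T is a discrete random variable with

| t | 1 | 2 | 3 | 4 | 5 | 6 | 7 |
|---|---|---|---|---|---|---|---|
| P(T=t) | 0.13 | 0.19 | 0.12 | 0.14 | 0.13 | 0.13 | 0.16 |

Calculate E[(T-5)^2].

5.18

E[(T-5)^2] = Σ (t-5)^2·P(T=t)
 = 16·0.13 + 9·0.19 + 4·0.12 + 1·0.14 + 0·0.13 + 1·0.13 + 4·0.16
 = 2.08 + 1.71 + 0.48 + 0.14 + 0 + 0.13 + 0.64
 = 5.18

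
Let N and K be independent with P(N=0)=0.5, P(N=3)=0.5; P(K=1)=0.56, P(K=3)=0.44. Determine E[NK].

E[NK] = Σ_n Σ_k nk · P(N=n)P(K=k)
 = 0·0.28 + 0·0.22 + 3·0.28 + 9·0.22
 = 0 + 0 + 0.84 + 1.98
 = 2.82

2.82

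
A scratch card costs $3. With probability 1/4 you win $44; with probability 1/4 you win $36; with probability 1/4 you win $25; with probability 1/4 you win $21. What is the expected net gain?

28.5

E[payout] = 44·1/4 + 36·1/4 + 25·1/4 + 21·1/4
 = 11 + 9 + 25/4 + 21/4
 = 63/2
Net = 63/2 - 3 = 57/2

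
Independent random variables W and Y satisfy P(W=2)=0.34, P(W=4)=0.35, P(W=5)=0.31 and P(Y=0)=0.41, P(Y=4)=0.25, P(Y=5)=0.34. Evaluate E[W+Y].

6.33

E[W+Y] = Σ_w Σ_y (w+y) · P(W=w)P(Y=y)
 = 2·0.1394 + 6·0.085 + 7·0.1156 + 4·0.1435 + 8·0.0875 + 9·0.119 + 5·0.1271 + 9·0.0775 + 10·0.1054
 = 0.2788 + 0.51 + 0.8092 + 0.574 + 0.7 + 1.071 + 0.6355 + 0.6975 + 1.054
 = 6.33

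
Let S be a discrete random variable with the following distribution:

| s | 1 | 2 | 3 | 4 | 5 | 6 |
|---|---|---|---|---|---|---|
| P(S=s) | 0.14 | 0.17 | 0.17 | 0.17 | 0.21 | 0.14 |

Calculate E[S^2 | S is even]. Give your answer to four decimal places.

P(S is even) = 0.17 + 0.17 + 0.14 = 0.48.
E[S^2 | S is even] = [4·0.17 + 16·0.17 + 36·0.14] / 0.48
 = 8.44 / 0.48
 = 211/12

17.5833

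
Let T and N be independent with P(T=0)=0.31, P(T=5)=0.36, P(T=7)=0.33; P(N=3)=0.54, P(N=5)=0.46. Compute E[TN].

E[TN] = Σ_t Σ_n tn · P(T=t)P(N=n)
 = 0·0.1674 + 0·0.1426 + 15·0.1944 + 25·0.1656 + 21·0.1782 + 35·0.1518
 = 0 + 0 + 2.916 + 4.14 + 3.7422 + 5.313
 = 16.1112

16.1112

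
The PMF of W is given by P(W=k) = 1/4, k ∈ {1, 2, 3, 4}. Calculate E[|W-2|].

E[|W-2|] = Σ |w-2|·P(W=w)
 = 1·1/4 + 0·1/4 + 1·1/4 + 2·1/4
 = 1/4 + 0 + 1/4 + 1/2
 = 1

1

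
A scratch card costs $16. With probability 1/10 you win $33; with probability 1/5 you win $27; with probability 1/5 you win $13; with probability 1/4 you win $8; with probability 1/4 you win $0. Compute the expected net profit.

-2.7

E[payout] = 33·1/10 + 27·1/5 + 13·1/5 + 8·1/4 + 0·1/4
 = 33/10 + 27/5 + 13/5 + 2 + 0
 = 133/10
Net = 133/10 - 16 = -27/10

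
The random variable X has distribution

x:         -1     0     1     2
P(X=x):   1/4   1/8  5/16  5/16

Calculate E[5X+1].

E[5X+1] = Σ (5x+1)·P(X=x)
 = (-4)·1/4 + 1·1/8 + 6·5/16 + 11·5/16
 = (-1) + 1/8 + 15/8 + 55/16
 = 71/16

4.4375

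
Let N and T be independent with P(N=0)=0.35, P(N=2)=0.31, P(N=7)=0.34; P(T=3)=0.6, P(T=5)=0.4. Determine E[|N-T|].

E[|N-T|] = Σ_n Σ_t |n-t| · P(N=n)P(T=t)
 = 3·0.21 + 5·0.14 + 1·0.186 + 3·0.124 + 4·0.204 + 2·0.136
 = 0.63 + 0.7 + 0.186 + 0.372 + 0.816 + 0.272
 = 2.976

2.976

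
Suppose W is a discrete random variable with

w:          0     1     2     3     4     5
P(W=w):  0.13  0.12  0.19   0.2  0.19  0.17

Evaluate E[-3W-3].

-11.13

E[-3W-3] = Σ (-3w-3)·P(W=w)
 = (-3)·0.13 + (-6)·0.12 + (-9)·0.19 + (-12)·0.2 + (-15)·0.19 + (-18)·0.17
 = (-0.39) + (-0.72) + (-1.71) + (-2.4) + (-2.85) + (-3.06)
 = -11.13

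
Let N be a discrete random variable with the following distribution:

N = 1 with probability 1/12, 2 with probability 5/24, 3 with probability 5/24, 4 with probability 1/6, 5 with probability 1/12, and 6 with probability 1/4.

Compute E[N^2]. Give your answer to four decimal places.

E[N^2] = Σ n^2·P(N=n)
 = 1·1/12 + 4·5/24 + 9·5/24 + 16·1/6 + 25·1/12 + 36·1/4
 = 1/12 + 5/6 + 15/8 + 8/3 + 25/12 + 9
 = 397/24

16.5417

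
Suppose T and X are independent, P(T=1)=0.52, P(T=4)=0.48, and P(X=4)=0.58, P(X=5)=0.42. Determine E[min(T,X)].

E[min(T,X)] = Σ_t Σ_x min(t,x) · P(T=t)P(X=x)
 = 1·0.3016 + 1·0.2184 + 4·0.2784 + 4·0.2016
 = 0.3016 + 0.2184 + 1.1136 + 0.8064
 = 2.44

2.44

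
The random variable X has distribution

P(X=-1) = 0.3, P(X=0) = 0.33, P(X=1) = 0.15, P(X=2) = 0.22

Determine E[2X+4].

4.58

E[2X+4] = Σ (2x+4)·P(X=x)
 = 2·0.3 + 4·0.33 + 6·0.15 + 8·0.22
 = 0.6 + 1.32 + 0.9 + 1.76
 = 4.58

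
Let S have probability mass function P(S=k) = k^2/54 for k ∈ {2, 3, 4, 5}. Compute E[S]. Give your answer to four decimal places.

4.1481

E[S] = Σ s·P(S=s)
 = 2·2/27 + 3·1/6 + 4·8/27 + 5·25/54
 = 4/27 + 1/2 + 32/27 + 125/54
 = 112/27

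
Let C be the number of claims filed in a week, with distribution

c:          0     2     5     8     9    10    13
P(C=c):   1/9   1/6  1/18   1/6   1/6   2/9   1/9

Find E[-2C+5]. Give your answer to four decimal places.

E[-2C+5] = Σ (-2c+5)·P(C=c)
 = 5·1/9 + 1·1/6 + (-5)·1/18 + (-11)·1/6 + (-13)·1/6 + (-15)·2/9 + (-21)·1/9
 = 5/9 + 1/6 + (-5/18) + (-11/6) + (-13/6) + (-10/3) + (-7/3)
 = -83/9

-9.2222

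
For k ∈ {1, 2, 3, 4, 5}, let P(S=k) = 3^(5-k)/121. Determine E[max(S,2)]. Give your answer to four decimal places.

E[max(S,2)] = Σ max(s,2)·P(S=s)
 = 2·81/121 + 2·27/121 + 3·9/121 + 4·3/121 + 5·1/121
 = 162/121 + 54/121 + 27/121 + 12/121 + 5/121
 = 260/121

2.1488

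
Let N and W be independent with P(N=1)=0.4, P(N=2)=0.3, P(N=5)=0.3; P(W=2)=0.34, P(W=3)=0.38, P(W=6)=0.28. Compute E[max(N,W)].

4.034

E[max(N,W)] = Σ_n Σ_w max(n,w) · P(N=n)P(W=w)
 = 2·0.136 + 3·0.152 + 6·0.112 + 2·0.102 + 3·0.114 + 6·0.084 + 5·0.102 + 5·0.114 + 6·0.084
 = 0.272 + 0.456 + 0.672 + 0.204 + 0.342 + 0.504 + 0.51 + 0.57 + 0.504
 = 4.034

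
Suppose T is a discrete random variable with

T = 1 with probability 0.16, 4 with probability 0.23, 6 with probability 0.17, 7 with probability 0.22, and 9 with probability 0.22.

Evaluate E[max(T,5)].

6.49

E[max(T,5)] = Σ max(t,5)·P(T=t)
 = 5·0.16 + 5·0.23 + 6·0.17 + 7·0.22 + 9·0.22
 = 0.8 + 1.15 + 1.02 + 1.54 + 1.98
 = 6.49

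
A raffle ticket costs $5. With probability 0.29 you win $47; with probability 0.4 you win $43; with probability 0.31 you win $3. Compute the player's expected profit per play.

E[payout] = 47·0.29 + 43·0.4 + 3·0.31
 = 13.63 + 17.2 + 0.93
 = 31.76
Net = 31.76 - 5 = 26.76

26.76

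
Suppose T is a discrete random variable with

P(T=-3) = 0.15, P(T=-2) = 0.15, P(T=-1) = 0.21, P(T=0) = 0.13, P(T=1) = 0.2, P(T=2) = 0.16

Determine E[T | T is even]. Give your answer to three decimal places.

P(T is even) = 0.15 + 0.13 + 0.16 = 0.44.
E[T | T is even] = [(-2)·0.15 + 0·0.13 + 2·0.16] / 0.44
 = 0.02 / 0.44
 = 1/22

0.045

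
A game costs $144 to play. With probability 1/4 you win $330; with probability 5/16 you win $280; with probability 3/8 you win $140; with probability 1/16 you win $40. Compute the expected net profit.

81

E[payout] = 330·1/4 + 280·5/16 + 140·3/8 + 40·1/16
 = 165/2 + 175/2 + 105/2 + 5/2
 = 225
Net = 225 - 144 = 81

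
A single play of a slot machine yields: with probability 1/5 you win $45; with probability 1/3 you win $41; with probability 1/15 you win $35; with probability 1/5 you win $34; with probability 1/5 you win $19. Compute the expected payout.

E[payout] = 45·1/5 + 41·1/3 + 35·1/15 + 34·1/5 + 19·1/5
 = 9 + 41/3 + 7/3 + 34/5 + 19/5
 = 178/5

35.6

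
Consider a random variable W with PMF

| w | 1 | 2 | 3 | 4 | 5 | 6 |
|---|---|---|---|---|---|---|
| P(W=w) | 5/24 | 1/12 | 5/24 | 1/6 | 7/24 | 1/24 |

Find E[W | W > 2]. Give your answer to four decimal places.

4.2353

P(W > 2) = 5/24 + 1/6 + 7/24 + 1/24 = 17/24.
E[W | W > 2] = [3·5/24 + 4·1/6 + 5·7/24 + 6·1/24] / (17/24)
 = 3 / (17/24)
 = 72/17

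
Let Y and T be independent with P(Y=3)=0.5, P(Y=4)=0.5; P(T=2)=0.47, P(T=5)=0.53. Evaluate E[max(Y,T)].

4.295

E[max(Y,T)] = Σ_y Σ_t max(y,t) · P(Y=y)P(T=t)
 = 3·0.235 + 5·0.265 + 4·0.235 + 5·0.265
 = 0.705 + 1.325 + 0.94 + 1.325
 = 4.295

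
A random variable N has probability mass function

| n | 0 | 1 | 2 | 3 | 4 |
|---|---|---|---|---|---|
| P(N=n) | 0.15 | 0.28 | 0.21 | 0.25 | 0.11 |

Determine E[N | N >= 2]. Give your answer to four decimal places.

2.8246

P(N >= 2) = 0.21 + 0.25 + 0.11 = 0.57.
E[N | N >= 2] = [2·0.21 + 3·0.25 + 4·0.11] / 0.57
 = 1.61 / 0.57
 = 161/57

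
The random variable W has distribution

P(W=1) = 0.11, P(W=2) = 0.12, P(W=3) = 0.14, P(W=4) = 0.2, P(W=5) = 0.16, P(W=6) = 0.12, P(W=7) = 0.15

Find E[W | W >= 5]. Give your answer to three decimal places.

5.977

P(W >= 5) = 0.16 + 0.12 + 0.15 = 0.43.
E[W | W >= 5] = [5·0.16 + 6·0.12 + 7·0.15] / 0.43
 = 2.57 / 0.43
 = 257/43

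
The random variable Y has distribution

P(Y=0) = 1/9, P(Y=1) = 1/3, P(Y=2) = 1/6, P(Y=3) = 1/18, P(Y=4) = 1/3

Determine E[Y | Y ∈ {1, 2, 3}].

P(Y ∈ {1, 2, 3}) = 1/3 + 1/6 + 1/18 = 5/9.
E[Y | Y ∈ {1, 2, 3}] = [1·1/3 + 2·1/6 + 3·1/18] / (5/9)
 = 5/6 / (5/9)
 = 3/2

1.5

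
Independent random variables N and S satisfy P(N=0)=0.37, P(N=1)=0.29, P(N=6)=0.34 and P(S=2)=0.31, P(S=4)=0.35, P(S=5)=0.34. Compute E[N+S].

6.05

E[N+S] = Σ_n Σ_s (n+s) · P(N=n)P(S=s)
 = 2·0.1147 + 4·0.1295 + 5·0.1258 + 3·0.0899 + 5·0.1015 + 6·0.0986 + 8·0.1054 + 10·0.119 + 11·0.1156
 = 0.2294 + 0.518 + 0.629 + 0.2697 + 0.5075 + 0.5916 + 0.8432 + 1.19 + 1.2716
 = 6.05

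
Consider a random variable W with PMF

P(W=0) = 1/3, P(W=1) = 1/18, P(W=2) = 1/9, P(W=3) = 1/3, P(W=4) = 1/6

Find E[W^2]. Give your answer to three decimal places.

E[W^2] = Σ w^2·P(W=w)
 = 0·1/3 + 1·1/18 + 4·1/9 + 9·1/3 + 16·1/6
 = 0 + 1/18 + 4/9 + 3 + 8/3
 = 37/6

6.167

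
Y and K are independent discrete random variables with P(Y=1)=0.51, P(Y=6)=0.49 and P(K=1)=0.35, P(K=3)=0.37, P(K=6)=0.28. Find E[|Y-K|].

E[|Y-K|] = Σ_y Σ_k |y-k| · P(Y=y)P(K=k)
 = 0·0.1785 + 2·0.1887 + 5·0.1428 + 5·0.1715 + 3·0.1813 + 0·0.1372
 = 0 + 0.3774 + 0.714 + 0.8575 + 0.5439 + 0
 = 2.4928

2.4928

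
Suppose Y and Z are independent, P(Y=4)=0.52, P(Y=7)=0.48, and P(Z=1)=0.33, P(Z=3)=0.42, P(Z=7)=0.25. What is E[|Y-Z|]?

2.88

E[|Y-Z|] = Σ_y Σ_z |y-z| · P(Y=y)P(Z=z)
 = 3·0.1716 + 1·0.2184 + 3·0.13 + 6·0.1584 + 4·0.2016 + 0·0.12
 = 0.5148 + 0.2184 + 0.39 + 0.9504 + 0.8064 + 0
 = 2.88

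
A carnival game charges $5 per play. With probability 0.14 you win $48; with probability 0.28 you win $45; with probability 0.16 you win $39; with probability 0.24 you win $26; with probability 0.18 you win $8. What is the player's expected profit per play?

28.24

E[payout] = 48·0.14 + 45·0.28 + 39·0.16 + 26·0.24 + 8·0.18
 = 6.72 + 12.6 + 6.24 + 6.24 + 1.44
 = 33.24
Net = 33.24 - 5 = 28.24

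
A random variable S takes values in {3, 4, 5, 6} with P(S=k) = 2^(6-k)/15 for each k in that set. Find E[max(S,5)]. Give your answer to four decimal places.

5.0667

E[max(S,5)] = Σ max(s,5)·P(S=s)
 = 5·8/15 + 5·4/15 + 5·2/15 + 6·1/15
 = 8/3 + 4/3 + 2/3 + 2/5
 = 76/15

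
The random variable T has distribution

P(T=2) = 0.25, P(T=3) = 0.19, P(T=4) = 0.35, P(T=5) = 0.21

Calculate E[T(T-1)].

E[T(T-1)] = Σ t(t-1)·P(T=t)
 = 2·0.25 + 6·0.19 + 12·0.35 + 20·0.21
 = 0.5 + 1.14 + 4.2 + 4.2
 = 10.04

10.04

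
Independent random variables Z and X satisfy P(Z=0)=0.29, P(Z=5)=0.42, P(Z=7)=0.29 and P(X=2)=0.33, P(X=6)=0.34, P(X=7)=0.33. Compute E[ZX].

20.6913

E[ZX] = Σ_z Σ_x zx · P(Z=z)P(X=x)
 = 0·0.0957 + 0·0.0986 + 0·0.0957 + 10·0.1386 + 30·0.1428 + 35·0.1386 + 14·0.0957 + 42·0.0986 + 49·0.0957
 = 0 + 0 + 0 + 1.386 + 4.284 + 4.851 + 1.3398 + 4.1412 + 4.6893
 = 20.6913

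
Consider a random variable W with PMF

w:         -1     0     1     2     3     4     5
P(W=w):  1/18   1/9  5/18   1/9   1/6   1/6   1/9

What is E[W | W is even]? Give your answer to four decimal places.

P(W is even) = 1/9 + 1/9 + 1/6 = 7/18.
E[W | W is even] = [0·1/9 + 2·1/9 + 4·1/6] / (7/18)
 = 8/9 / (7/18)
 = 16/7

2.2857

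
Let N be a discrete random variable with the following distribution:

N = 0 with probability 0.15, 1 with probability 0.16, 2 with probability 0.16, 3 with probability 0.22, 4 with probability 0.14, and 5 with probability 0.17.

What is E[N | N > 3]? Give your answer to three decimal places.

P(N > 3) = 0.14 + 0.17 = 0.31.
E[N | N > 3] = [4·0.14 + 5·0.17] / 0.31
 = 1.41 / 0.31
 = 141/31

4.548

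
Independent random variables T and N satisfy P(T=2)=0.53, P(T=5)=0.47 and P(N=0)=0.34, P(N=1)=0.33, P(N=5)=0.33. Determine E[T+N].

E[T+N] = Σ_t Σ_n (t+n) · P(T=t)P(N=n)
 = 2·0.1802 + 3·0.1749 + 7·0.1749 + 5·0.1598 + 6·0.1551 + 10·0.1551
 = 0.3604 + 0.5247 + 1.2243 + 0.799 + 0.9306 + 1.551
 = 5.39

5.39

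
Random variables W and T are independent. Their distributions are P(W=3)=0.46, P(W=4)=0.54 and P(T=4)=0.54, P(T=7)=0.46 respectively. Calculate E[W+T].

E[W+T] = Σ_w Σ_t (w+t) · P(W=w)P(T=t)
 = 7·0.2484 + 10·0.2116 + 8·0.2916 + 11·0.2484
 = 1.7388 + 2.116 + 2.3328 + 2.7324
 = 8.92

8.92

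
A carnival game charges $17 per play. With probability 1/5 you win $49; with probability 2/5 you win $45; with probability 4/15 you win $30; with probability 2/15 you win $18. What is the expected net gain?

21.2

E[payout] = 49·1/5 + 45·2/5 + 30·4/15 + 18·2/15
 = 49/5 + 18 + 8 + 12/5
 = 191/5
Net = 191/5 - 17 = 106/5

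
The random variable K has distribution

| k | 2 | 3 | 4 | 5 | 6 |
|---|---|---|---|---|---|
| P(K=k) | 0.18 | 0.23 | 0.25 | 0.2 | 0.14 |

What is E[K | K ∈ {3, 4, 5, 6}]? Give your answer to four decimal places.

P(K ∈ {3, 4, 5, 6}) = 0.23 + 0.25 + 0.2 + 0.14 = 0.82.
E[K | K ∈ {3, 4, 5, 6}] = [3·0.23 + 4·0.25 + 5·0.2 + 6·0.14] / 0.82
 = 3.53 / 0.82
 = 353/82

4.3049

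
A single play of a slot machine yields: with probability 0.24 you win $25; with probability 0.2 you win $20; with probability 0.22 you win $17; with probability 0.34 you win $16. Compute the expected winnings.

E[payout] = 25·0.24 + 20·0.2 + 17·0.22 + 16·0.34
 = 6 + 4 + 3.74 + 5.44
 = 19.18

19.18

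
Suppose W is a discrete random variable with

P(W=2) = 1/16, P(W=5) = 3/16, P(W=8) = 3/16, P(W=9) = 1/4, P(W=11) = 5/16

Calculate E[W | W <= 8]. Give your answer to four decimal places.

5.8571

P(W <= 8) = 1/16 + 3/16 + 3/16 = 7/16.
E[W | W <= 8] = [2·1/16 + 5·3/16 + 8·3/16] / (7/16)
 = 41/16 / (7/16)
 = 41/7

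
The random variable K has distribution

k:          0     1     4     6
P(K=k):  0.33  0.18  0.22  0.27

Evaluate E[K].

2.68

E[K] = Σ k·P(K=k)
 = 0·0.33 + 1·0.18 + 4·0.22 + 6·0.27
 = 0 + 0.18 + 0.88 + 1.62
 = 2.68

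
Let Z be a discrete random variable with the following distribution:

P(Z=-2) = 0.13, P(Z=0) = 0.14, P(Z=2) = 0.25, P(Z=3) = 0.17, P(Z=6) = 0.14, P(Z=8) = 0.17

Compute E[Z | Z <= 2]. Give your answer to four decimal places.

0.4615

P(Z <= 2) = 0.13 + 0.14 + 0.25 = 0.52.
E[Z | Z <= 2] = [(-2)·0.13 + 0·0.14 + 2·0.25] / 0.52
 = 0.24 / 0.52
 = 6/13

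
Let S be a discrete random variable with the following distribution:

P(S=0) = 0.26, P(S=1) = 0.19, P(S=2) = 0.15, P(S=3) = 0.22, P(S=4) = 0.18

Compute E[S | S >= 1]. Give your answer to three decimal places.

2.527

P(S >= 1) = 0.19 + 0.15 + 0.22 + 0.18 = 0.74.
E[S | S >= 1] = [1·0.19 + 2·0.15 + 3·0.22 + 4·0.18] / 0.74
 = 1.87 / 0.74
 = 187/74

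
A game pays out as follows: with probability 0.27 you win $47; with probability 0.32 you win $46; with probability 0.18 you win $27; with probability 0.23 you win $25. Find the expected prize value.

38.02

E[payout] = 47·0.27 + 46·0.32 + 27·0.18 + 25·0.23
 = 12.69 + 14.72 + 4.86 + 5.75
 = 38.02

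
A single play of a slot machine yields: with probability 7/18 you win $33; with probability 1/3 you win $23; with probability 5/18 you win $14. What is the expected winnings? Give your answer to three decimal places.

E[payout] = 33·7/18 + 23·1/3 + 14·5/18
 = 77/6 + 23/3 + 35/9
 = 439/18

24.389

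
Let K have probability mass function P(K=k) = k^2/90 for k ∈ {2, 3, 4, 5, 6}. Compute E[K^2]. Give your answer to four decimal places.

25.2667

E[K^2] = Σ k^2·P(K=k)
 = 4·2/45 + 9·1/10 + 16·8/45 + 25·5/18 + 36·2/5
 = 8/45 + 9/10 + 128/45 + 125/18 + 72/5
 = 379/15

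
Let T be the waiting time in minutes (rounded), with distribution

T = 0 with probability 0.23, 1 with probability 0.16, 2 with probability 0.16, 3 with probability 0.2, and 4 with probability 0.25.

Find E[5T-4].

E[5T-4] = Σ (5t-4)·P(T=t)
 = (-4)·0.23 + 1·0.16 + 6·0.16 + 11·0.2 + 16·0.25
 = (-0.92) + 0.16 + 0.96 + 2.2 + 4
 = 6.4

6.4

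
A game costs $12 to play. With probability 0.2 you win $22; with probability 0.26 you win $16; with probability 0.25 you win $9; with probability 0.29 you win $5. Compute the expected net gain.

0.26

E[payout] = 22·0.2 + 16·0.26 + 9·0.25 + 5·0.29
 = 4.4 + 4.16 + 2.25 + 1.45
 = 12.26
Net = 12.26 - 12 = 0.26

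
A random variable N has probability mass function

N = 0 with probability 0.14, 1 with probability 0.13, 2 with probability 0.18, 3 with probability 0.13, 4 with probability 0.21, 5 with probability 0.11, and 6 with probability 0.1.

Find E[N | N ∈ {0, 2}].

1.125

P(N ∈ {0, 2}) = 0.14 + 0.18 = 0.32.
E[N | N ∈ {0, 2}] = [0·0.14 + 2·0.18] / 0.32
 = 0.36 / 0.32
 = 9/8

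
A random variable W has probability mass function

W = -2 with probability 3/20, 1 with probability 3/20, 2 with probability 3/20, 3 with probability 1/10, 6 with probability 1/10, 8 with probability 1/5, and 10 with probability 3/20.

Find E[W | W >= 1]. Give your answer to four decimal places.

5.2353

P(W >= 1) = 3/20 + 3/20 + 1/10 + 1/10 + 1/5 + 3/20 = 17/20.
E[W | W >= 1] = [1·3/20 + 2·3/20 + 3·1/10 + 6·1/10 + 8·1/5 + 10·3/20] / (17/20)
 = 89/20 / (17/20)
 = 89/17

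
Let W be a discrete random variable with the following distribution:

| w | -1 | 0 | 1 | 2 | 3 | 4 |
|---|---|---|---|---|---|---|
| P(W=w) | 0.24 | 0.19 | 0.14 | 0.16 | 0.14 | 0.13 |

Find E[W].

1.16

E[W] = Σ w·P(W=w)
 = (-1)·0.24 + 0·0.19 + 1·0.14 + 2·0.16 + 3·0.14 + 4·0.13
 = (-0.24) + 0 + 0.14 + 0.32 + 0.42 + 0.52
 = 1.16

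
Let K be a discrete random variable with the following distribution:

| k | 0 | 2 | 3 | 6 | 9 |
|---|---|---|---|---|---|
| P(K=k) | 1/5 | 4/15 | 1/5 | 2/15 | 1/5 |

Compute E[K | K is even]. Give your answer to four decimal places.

P(K is even) = 1/5 + 4/15 + 2/15 = 3/5.
E[K | K is even] = [0·1/5 + 2·4/15 + 6·2/15] / (3/5)
 = 4/3 / (3/5)
 = 20/9

2.2222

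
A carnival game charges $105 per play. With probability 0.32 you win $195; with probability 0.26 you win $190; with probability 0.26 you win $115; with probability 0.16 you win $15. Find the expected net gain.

E[payout] = 195·0.32 + 190·0.26 + 115·0.26 + 15·0.16
 = 62.4 + 49.4 + 29.9 + 2.4
 = 144.1
Net = 144.1 - 105 = 39.1

39.1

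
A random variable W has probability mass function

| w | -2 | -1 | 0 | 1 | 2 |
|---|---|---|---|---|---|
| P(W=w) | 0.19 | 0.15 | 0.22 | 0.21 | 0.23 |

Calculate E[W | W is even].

P(W is even) = 0.19 + 0.22 + 0.23 = 0.64.
E[W | W is even] = [(-2)·0.19 + 0·0.22 + 2·0.23] / 0.64
 = 0.08 / 0.64
 = 1/8

0.125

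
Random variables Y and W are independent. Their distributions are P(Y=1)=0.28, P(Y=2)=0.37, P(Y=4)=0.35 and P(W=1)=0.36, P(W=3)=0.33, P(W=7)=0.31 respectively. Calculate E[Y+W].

5.94

E[Y+W] = Σ_y Σ_w (y+w) · P(Y=y)P(W=w)
 = 2·0.1008 + 4·0.0924 + 8·0.0868 + 3·0.1332 + 5·0.1221 + 9·0.1147 + 5·0.126 + 7·0.1155 + 11·0.1085
 = 0.2016 + 0.3696 + 0.6944 + 0.3996 + 0.6105 + 1.0323 + 0.63 + 0.8085 + 1.1935
 = 5.94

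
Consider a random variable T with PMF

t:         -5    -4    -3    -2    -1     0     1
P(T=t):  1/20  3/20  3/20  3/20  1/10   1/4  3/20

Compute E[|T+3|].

E[|T+3|] = Σ |t+3|·P(T=t)
 = 2·1/20 + 1·3/20 + 0·3/20 + 1·3/20 + 2·1/10 + 3·1/4 + 4·3/20
 = 1/10 + 3/20 + 0 + 3/20 + 1/5 + 3/4 + 3/5
 = 39/20

1.95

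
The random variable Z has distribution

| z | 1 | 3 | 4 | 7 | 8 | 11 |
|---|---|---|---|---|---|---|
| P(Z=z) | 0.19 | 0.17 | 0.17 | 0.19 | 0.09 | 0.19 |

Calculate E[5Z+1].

E[5Z+1] = Σ (5z+1)·P(Z=z)
 = 6·0.19 + 16·0.17 + 21·0.17 + 36·0.19 + 41·0.09 + 56·0.19
 = 1.14 + 2.72 + 3.57 + 6.84 + 3.69 + 10.64
 = 28.6

28.6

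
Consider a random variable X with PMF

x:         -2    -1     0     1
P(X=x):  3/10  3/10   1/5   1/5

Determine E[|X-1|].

E[|X-1|] = Σ |x-1|·P(X=x)
 = 3·3/10 + 2·3/10 + 1·1/5 + 0·1/5
 = 9/10 + 3/5 + 1/5 + 0
 = 17/10

1.7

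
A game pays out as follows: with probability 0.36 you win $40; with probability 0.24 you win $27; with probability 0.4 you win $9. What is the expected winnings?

24.48

E[payout] = 40·0.36 + 27·0.24 + 9·0.4
 = 14.4 + 6.48 + 3.6
 = 24.48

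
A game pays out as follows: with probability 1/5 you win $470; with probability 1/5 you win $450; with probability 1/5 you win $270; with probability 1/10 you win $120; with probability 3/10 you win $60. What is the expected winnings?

E[payout] = 470·1/5 + 450·1/5 + 270·1/5 + 120·1/10 + 60·3/10
 = 94 + 90 + 54 + 12 + 18
 = 268

268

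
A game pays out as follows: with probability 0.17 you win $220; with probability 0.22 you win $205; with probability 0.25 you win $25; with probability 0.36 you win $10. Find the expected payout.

E[payout] = 220·0.17 + 205·0.22 + 25·0.25 + 10·0.36
 = 37.4 + 45.1 + 6.25 + 3.6
 = 92.35

92.35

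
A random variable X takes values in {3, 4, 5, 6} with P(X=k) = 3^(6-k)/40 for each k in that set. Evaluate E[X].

3.45

E[X] = Σ x·P(X=x)
 = 3·27/40 + 4·9/40 + 5·3/40 + 6·1/40
 = 81/40 + 9/10 + 3/8 + 3/20
 = 69/20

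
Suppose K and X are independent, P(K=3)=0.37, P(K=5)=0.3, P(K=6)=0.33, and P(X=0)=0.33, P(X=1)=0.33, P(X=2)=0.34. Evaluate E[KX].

E[KX] = Σ_k Σ_x kx · P(K=k)P(X=x)
 = 0·0.1221 + 3·0.1221 + 6·0.1258 + 0·0.099 + 5·0.099 + 10·0.102 + 0·0.1089 + 6·0.1089 + 12·0.1122
 = 0 + 0.3663 + 0.7548 + 0 + 0.495 + 1.02 + 0 + 0.6534 + 1.3464
 = 4.6359

4.6359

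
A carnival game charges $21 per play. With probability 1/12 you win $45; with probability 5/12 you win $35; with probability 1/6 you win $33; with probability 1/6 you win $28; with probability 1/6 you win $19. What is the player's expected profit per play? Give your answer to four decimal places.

E[payout] = 45·1/12 + 35·5/12 + 33·1/6 + 28·1/6 + 19·1/6
 = 15/4 + 175/12 + 11/2 + 14/3 + 19/6
 = 95/3
Net = 95/3 - 21 = 32/3

10.6667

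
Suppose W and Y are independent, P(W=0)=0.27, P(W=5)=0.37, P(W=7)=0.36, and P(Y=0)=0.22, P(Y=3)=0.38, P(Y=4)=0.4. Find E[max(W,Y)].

E[max(W,Y)] = Σ_w Σ_y max(w,y) · P(W=w)P(Y=y)
 = 0·0.0594 + 3·0.1026 + 4·0.108 + 5·0.0814 + 5·0.1406 + 5·0.148 + 7·0.0792 + 7·0.1368 + 7·0.144
 = 0 + 0.3078 + 0.432 + 0.407 + 0.703 + 0.74 + 0.5544 + 0.9576 + 1.008
 = 5.1098

5.1098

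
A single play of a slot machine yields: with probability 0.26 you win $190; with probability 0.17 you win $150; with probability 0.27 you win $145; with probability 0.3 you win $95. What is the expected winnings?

E[payout] = 190·0.26 + 150·0.17 + 145·0.27 + 95·0.3
 = 49.4 + 25.5 + 39.15 + 28.5
 = 142.55

142.55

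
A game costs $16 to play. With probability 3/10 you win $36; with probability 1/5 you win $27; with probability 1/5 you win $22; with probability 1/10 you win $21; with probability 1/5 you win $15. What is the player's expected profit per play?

9.7

E[payout] = 36·3/10 + 27·1/5 + 22·1/5 + 21·1/10 + 15·1/5
 = 54/5 + 27/5 + 22/5 + 21/10 + 3
 = 257/10
Net = 257/10 - 16 = 97/10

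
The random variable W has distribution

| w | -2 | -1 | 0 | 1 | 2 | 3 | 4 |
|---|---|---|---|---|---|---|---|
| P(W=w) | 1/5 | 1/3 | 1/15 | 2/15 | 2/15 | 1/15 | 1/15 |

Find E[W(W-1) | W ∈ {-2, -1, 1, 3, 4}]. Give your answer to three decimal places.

3.833

P(W ∈ {-2, -1, 1, 3, 4}) = 1/5 + 1/3 + 2/15 + 1/15 + 1/15 = 4/5.
E[W(W-1) | W ∈ {-2, -1, 1, 3, 4}] = [6·1/5 + 2·1/3 + 0·2/15 + 6·1/15 + 12·1/15] / (4/5)
 = 46/15 / (4/5)
 = 23/6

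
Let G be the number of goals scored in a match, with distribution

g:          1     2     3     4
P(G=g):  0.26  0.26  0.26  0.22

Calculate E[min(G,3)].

2.22

E[min(G,3)] = Σ min(g,3)·P(G=g)
 = 1·0.26 + 2·0.26 + 3·0.26 + 3·0.22
 = 0.26 + 0.52 + 0.78 + 0.66
 = 2.22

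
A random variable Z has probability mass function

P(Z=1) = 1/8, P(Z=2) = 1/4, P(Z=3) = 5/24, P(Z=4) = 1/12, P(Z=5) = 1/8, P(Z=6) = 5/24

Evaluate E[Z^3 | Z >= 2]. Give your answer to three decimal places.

84.095

P(Z >= 2) = 1/4 + 5/24 + 1/12 + 1/8 + 5/24 = 7/8.
E[Z^3 | Z >= 2] = [8·1/4 + 27·5/24 + 64·1/12 + 125·1/8 + 216·5/24] / (7/8)
 = 883/12 / (7/8)
 = 1766/21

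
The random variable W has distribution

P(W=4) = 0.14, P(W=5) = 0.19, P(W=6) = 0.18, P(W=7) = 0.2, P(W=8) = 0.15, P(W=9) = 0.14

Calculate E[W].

E[W] = Σ w·P(W=w)
 = 4·0.14 + 5·0.19 + 6·0.18 + 7·0.2 + 8·0.15 + 9·0.14
 = 0.56 + 0.95 + 1.08 + 1.4 + 1.2 + 1.26
 = 6.45

6.45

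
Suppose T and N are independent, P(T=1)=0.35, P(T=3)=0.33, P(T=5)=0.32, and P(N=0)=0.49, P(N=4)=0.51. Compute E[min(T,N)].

E[min(T,N)] = Σ_t Σ_n min(t,n) · P(T=t)P(N=n)
 = 0·0.1715 + 1·0.1785 + 0·0.1617 + 3·0.1683 + 0·0.1568 + 4·0.1632
 = 0 + 0.1785 + 0 + 0.5049 + 0 + 0.6528
 = 1.3362

1.3362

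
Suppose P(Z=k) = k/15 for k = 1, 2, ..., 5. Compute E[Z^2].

E[Z^2] = Σ z^2·P(Z=z)
 = 1·1/15 + 4·2/15 + 9·1/5 + 16·4/15 + 25·1/3
 = 1/15 + 8/15 + 9/5 + 64/15 + 25/3
 = 15

15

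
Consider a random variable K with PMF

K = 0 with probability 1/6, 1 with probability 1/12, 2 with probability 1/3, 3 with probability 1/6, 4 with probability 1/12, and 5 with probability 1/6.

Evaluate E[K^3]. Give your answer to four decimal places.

33.4167

E[K^3] = Σ k^3·P(K=k)
 = 0·1/6 + 1·1/12 + 8·1/3 + 27·1/6 + 64·1/12 + 125·1/6
 = 0 + 1/12 + 8/3 + 9/2 + 16/3 + 125/6
 = 401/12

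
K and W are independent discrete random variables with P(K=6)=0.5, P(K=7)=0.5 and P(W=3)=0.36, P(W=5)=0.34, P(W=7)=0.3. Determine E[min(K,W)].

E[min(K,W)] = Σ_k Σ_w min(k,w) · P(K=k)P(W=w)
 = 3·0.18 + 5·0.17 + 6·0.15 + 3·0.18 + 5·0.17 + 7·0.15
 = 0.54 + 0.85 + 0.9 + 0.54 + 0.85 + 1.05
 = 4.73

4.73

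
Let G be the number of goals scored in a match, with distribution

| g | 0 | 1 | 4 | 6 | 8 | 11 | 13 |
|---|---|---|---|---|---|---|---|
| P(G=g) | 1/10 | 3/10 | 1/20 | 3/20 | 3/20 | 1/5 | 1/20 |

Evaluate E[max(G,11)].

11.1

E[max(G,11)] = Σ max(g,11)·P(G=g)
 = 11·1/10 + 11·3/10 + 11·1/20 + 11·3/20 + 11·3/20 + 11·1/5 + 13·1/20
 = 11/10 + 33/10 + 11/20 + 33/20 + 33/20 + 11/5 + 13/20
 = 111/10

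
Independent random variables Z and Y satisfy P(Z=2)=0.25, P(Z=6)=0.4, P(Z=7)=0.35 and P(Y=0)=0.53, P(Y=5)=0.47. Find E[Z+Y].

E[Z+Y] = Σ_z Σ_y (z+y) · P(Z=z)P(Y=y)
 = 2·0.1325 + 7·0.1175 + 6·0.212 + 11·0.188 + 7·0.1855 + 12·0.1645
 = 0.265 + 0.8225 + 1.272 + 2.068 + 1.2985 + 1.974
 = 7.7

7.7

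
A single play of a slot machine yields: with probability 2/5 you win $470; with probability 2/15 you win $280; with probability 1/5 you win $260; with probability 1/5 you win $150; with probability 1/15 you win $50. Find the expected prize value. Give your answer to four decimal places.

E[payout] = 470·2/5 + 280·2/15 + 260·1/5 + 150·1/5 + 50·1/15
 = 188 + 112/3 + 52 + 30 + 10/3
 = 932/3

310.6667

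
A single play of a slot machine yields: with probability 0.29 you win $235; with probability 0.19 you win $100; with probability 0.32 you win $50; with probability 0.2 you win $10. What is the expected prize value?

E[payout] = 235·0.29 + 100·0.19 + 50·0.32 + 10·0.2
 = 68.15 + 19 + 16 + 2
 = 105.15

105.15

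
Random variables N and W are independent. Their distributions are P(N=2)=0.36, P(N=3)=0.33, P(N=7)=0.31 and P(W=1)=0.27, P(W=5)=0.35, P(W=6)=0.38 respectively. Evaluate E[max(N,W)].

5.4124

E[max(N,W)] = Σ_n Σ_w max(n,w) · P(N=n)P(W=w)
 = 2·0.0972 + 5·0.126 + 6·0.1368 + 3·0.0891 + 5·0.1155 + 6·0.1254 + 7·0.0837 + 7·0.1085 + 7·0.1178
 = 0.1944 + 0.63 + 0.8208 + 0.2673 + 0.5775 + 0.7524 + 0.5859 + 0.7595 + 0.8246
 = 5.4124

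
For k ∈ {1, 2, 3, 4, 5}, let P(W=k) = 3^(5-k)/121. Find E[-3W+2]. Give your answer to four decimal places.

-2.4380

E[-3W+2] = Σ (-3w+2)·P(W=w)
 = (-1)·81/121 + (-4)·27/121 + (-7)·9/121 + (-10)·3/121 + (-13)·1/121
 = (-81/121) + (-108/121) + (-63/121) + (-30/121) + (-13/121)
 = -295/121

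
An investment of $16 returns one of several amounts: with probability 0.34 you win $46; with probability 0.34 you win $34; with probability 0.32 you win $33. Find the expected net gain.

E[payout] = 46·0.34 + 34·0.34 + 33·0.32
 = 15.64 + 11.56 + 10.56
 = 37.76
Net = 37.76 - 16 = 21.76

21.76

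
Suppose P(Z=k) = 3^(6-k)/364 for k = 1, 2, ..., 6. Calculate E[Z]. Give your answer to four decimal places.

E[Z] = Σ z·P(Z=z)
 = 1·243/364 + 2·81/364 + 3·27/364 + 4·9/364 + 5·3/364 + 6·1/364
 = 243/364 + 81/182 + 81/364 + 9/91 + 15/364 + 3/182
 = 543/364

1.4918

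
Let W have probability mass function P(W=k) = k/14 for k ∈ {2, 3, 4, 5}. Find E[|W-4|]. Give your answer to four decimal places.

E[|W-4|] = Σ |w-4|·P(W=w)
 = 2·1/7 + 1·3/14 + 0·2/7 + 1·5/14
 = 2/7 + 3/14 + 0 + 5/14
 = 6/7

0.8571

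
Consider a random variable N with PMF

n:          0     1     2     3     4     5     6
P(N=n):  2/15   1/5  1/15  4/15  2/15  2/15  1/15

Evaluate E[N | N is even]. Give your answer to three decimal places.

P(N is even) = 2/15 + 1/15 + 2/15 + 1/15 = 2/5.
E[N | N is even] = [0·2/15 + 2·1/15 + 4·2/15 + 6·1/15] / (2/5)
 = 16/15 / (2/5)
 = 8/3

2.667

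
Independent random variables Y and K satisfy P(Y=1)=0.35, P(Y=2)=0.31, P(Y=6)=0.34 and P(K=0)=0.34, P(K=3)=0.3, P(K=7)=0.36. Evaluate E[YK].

E[YK] = Σ_y Σ_k yk · P(Y=y)P(K=k)
 = 0·0.119 + 3·0.105 + 7·0.126 + 0·0.1054 + 6·0.093 + 14·0.1116 + 0·0.1156 + 18·0.102 + 42·0.1224
 = 0 + 0.315 + 0.882 + 0 + 0.558 + 1.5624 + 0 + 1.836 + 5.1408
 = 10.2942

10.2942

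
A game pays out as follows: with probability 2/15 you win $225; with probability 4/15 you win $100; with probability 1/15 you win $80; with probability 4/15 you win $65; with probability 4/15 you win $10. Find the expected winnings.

E[payout] = 225·2/15 + 100·4/15 + 80·1/15 + 65·4/15 + 10·4/15
 = 30 + 80/3 + 16/3 + 52/3 + 8/3
 = 82

82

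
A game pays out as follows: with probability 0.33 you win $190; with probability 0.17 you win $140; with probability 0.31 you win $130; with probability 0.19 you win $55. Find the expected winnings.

E[payout] = 190·0.33 + 140·0.17 + 130·0.31 + 55·0.19
 = 62.7 + 23.8 + 40.3 + 10.45
 = 137.25

137.25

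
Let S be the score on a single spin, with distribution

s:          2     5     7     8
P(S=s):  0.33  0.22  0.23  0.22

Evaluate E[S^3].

221.67

E[S^3] = Σ s^3·P(S=s)
 = 8·0.33 + 125·0.22 + 343·0.23 + 512·0.22
 = 2.64 + 27.5 + 78.89 + 112.64
 = 221.67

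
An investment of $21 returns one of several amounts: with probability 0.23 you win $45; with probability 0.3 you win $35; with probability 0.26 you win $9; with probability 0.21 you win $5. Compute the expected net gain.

3.24

E[payout] = 45·0.23 + 35·0.3 + 9·0.26 + 5·0.21
 = 10.35 + 10.5 + 2.34 + 1.05
 = 24.24
Net = 24.24 - 21 = 3.24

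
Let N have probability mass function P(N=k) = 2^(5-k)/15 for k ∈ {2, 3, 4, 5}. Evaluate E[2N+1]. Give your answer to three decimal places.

6.467

E[2N+1] = Σ (2n+1)·P(N=n)
 = 5·8/15 + 7·4/15 + 9·2/15 + 11·1/15
 = 8/3 + 28/15 + 6/5 + 11/15
 = 97/15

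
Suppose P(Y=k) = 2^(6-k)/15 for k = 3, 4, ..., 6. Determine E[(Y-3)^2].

1.4

E[(Y-3)^2] = Σ (y-3)^2·P(Y=y)
 = 0·8/15 + 1·4/15 + 4·2/15 + 9·1/15
 = 0 + 4/15 + 8/15 + 3/5
 = 7/5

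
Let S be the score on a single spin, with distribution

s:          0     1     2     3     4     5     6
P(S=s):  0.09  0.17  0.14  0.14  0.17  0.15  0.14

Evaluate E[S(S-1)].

E[S(S-1)] = Σ s(s-1)·P(S=s)
 = 0·0.09 + 0·0.17 + 2·0.14 + 6·0.14 + 12·0.17 + 20·0.15 + 30·0.14
 = 0 + 0 + 0.28 + 0.84 + 2.04 + 3 + 4.2
 = 10.36

10.36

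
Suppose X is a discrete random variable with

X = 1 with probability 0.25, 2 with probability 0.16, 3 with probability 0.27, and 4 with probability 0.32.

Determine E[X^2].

E[X^2] = Σ x^2·P(X=x)
 = 1·0.25 + 4·0.16 + 9·0.27 + 16·0.32
 = 0.25 + 0.64 + 2.43 + 5.12
 = 8.44

8.44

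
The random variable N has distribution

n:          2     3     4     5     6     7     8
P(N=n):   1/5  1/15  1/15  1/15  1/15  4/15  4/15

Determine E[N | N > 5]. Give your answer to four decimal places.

P(N > 5) = 1/15 + 4/15 + 4/15 = 3/5.
E[N | N > 5] = [6·1/15 + 7·4/15 + 8·4/15] / (3/5)
 = 22/5 / (3/5)
 = 22/3

7.3333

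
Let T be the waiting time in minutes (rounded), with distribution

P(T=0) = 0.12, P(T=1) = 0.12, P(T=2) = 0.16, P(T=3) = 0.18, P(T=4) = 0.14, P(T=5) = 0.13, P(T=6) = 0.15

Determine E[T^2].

13.27

E[T^2] = Σ t^2·P(T=t)
 = 0·0.12 + 1·0.12 + 4·0.16 + 9·0.18 + 16·0.14 + 25·0.13 + 36·0.15
 = 0 + 0.12 + 0.64 + 1.62 + 2.24 + 3.25 + 5.4
 = 13.27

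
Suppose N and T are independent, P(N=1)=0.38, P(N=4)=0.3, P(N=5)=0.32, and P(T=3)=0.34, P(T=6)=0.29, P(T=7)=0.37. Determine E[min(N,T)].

E[min(N,T)] = Σ_n Σ_t min(n,t) · P(N=n)P(T=t)
 = 1·0.1292 + 1·0.1102 + 1·0.1406 + 3·0.102 + 4·0.087 + 4·0.111 + 3·0.1088 + 5·0.0928 + 5·0.1184
 = 0.1292 + 0.1102 + 0.1406 + 0.306 + 0.348 + 0.444 + 0.3264 + 0.464 + 0.592
 = 2.8604

2.8604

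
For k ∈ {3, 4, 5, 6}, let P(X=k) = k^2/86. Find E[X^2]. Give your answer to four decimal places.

E[X^2] = Σ x^2·P(X=x)
 = 9·9/86 + 16·8/43 + 25·25/86 + 36·18/43
 = 81/86 + 128/43 + 625/86 + 648/43
 = 1129/43

26.2558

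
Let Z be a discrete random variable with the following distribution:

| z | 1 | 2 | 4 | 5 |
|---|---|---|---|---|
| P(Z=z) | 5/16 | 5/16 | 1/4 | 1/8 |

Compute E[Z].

E[Z] = Σ z·P(Z=z)
 = 1·5/16 + 2·5/16 + 4·1/4 + 5·1/8
 = 5/16 + 5/8 + 1 + 5/8
 = 41/16

2.5625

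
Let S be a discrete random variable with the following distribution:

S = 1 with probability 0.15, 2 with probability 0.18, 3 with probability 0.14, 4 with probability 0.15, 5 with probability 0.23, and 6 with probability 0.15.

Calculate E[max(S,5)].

5.15

E[max(S,5)] = Σ max(s,5)·P(S=s)
 = 5·0.15 + 5·0.18 + 5·0.14 + 5·0.15 + 5·0.23 + 6·0.15
 = 0.75 + 0.9 + 0.7 + 0.75 + 1.15 + 0.9
 = 5.15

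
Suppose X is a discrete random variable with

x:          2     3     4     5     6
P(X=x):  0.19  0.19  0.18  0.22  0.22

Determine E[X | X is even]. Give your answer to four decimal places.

P(X is even) = 0.19 + 0.18 + 0.22 = 0.59.
E[X | X is even] = [2·0.19 + 4·0.18 + 6·0.22] / 0.59
 = 2.42 / 0.59
 = 242/59

4.1017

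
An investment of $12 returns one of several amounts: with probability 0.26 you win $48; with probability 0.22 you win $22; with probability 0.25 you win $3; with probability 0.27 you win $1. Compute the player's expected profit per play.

6.34

E[payout] = 48·0.26 + 22·0.22 + 3·0.25 + 1·0.27
 = 12.48 + 4.84 + 0.75 + 0.27
 = 18.34
Net = 18.34 - 12 = 6.34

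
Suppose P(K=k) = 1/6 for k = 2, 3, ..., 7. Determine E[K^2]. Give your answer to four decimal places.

23.1667

E[K^2] = Σ k^2·P(K=k)
 = 4·1/6 + 9·1/6 + 16·1/6 + 25·1/6 + 36·1/6 + 49·1/6
 = 2/3 + 3/2 + 8/3 + 25/6 + 6 + 49/6
 = 139/6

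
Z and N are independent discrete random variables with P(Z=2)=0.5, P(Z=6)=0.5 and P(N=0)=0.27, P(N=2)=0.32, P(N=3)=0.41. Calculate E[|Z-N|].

2.54

E[|Z-N|] = Σ_z Σ_n |z-n| · P(Z=z)P(N=n)
 = 2·0.135 + 0·0.16 + 1·0.205 + 6·0.135 + 4·0.16 + 3·0.205
 = 0.27 + 0 + 0.205 + 0.81 + 0.64 + 0.615
 = 2.54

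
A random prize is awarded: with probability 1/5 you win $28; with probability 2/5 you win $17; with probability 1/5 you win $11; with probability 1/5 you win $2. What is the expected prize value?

E[payout] = 28·1/5 + 17·2/5 + 11·1/5 + 2·1/5
 = 28/5 + 34/5 + 11/5 + 2/5
 = 15

15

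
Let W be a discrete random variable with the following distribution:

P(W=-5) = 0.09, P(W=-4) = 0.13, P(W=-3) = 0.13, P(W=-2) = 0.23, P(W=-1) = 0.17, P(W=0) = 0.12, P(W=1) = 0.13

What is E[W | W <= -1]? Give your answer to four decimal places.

-2.6533

P(W <= -1) = 0.09 + 0.13 + 0.13 + 0.23 + 0.17 = 0.75.
E[W | W <= -1] = [(-5)·0.09 + (-4)·0.13 + (-3)·0.13 + (-2)·0.23 + (-1)·0.17] / 0.75
 = -1.99 / 0.75
 = -199/75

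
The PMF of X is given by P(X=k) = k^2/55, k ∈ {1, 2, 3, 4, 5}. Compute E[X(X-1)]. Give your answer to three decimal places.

E[X(X-1)] = Σ x(x-1)·P(X=x)
 = 0·1/55 + 2·4/55 + 6·9/55 + 12·16/55 + 20·5/11
 = 0 + 8/55 + 54/55 + 192/55 + 100/11
 = 754/55

13.709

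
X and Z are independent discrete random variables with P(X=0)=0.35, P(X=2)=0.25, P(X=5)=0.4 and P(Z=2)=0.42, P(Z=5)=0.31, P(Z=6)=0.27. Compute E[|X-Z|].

E[|X-Z|] = Σ_x Σ_z |x-z| · P(X=x)P(Z=z)
 = 2·0.147 + 5·0.1085 + 6·0.0945 + 0·0.105 + 3·0.0775 + 4·0.0675 + 3·0.168 + 0·0.124 + 1·0.108
 = 0.294 + 0.5425 + 0.567 + 0 + 0.2325 + 0.27 + 0.504 + 0 + 0.108
 = 2.518

2.518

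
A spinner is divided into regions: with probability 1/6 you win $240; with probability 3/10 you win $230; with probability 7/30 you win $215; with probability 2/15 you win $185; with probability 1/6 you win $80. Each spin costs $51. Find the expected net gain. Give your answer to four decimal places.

146.1667

E[payout] = 240·1/6 + 230·3/10 + 215·7/30 + 185·2/15 + 80·1/6
 = 40 + 69 + 301/6 + 74/3 + 40/3
 = 1183/6
Net = 1183/6 - 51 = 877/6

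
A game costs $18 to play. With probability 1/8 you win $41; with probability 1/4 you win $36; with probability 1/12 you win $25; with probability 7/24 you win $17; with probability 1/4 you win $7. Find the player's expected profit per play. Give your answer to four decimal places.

E[payout] = 41·1/8 + 36·1/4 + 25·1/12 + 17·7/24 + 7·1/4
 = 41/8 + 9 + 25/12 + 119/24 + 7/4
 = 275/12
Net = 275/12 - 18 = 59/12

4.9167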